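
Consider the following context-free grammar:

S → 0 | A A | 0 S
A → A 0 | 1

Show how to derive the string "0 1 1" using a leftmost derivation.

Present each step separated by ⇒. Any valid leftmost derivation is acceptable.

S ⇒ 0 S ⇒ 0 A A ⇒ 0 1 A ⇒ 0 1 1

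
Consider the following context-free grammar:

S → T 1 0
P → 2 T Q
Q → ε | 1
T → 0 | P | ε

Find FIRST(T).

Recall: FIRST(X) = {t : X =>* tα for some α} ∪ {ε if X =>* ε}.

We compute FIRST(T) using the standard algorithm.
FIRST(P) = {2}
FIRST(Q) = {1, ε}
FIRST(S) = {0, 1, 2}
FIRST(T) = {0, 2, ε}
Therefore, FIRST(T) = {0, 2, ε}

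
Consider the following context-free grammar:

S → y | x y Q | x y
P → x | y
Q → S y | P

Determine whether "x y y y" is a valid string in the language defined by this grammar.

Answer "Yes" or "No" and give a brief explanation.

Yes - a valid derivation exists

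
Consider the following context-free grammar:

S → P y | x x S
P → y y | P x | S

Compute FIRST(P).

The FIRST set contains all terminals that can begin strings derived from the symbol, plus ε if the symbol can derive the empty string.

We compute FIRST(P) using the standard algorithm.
FIRST(P) = {x, y}
FIRST(S) = {x, y}
Therefore, FIRST(P) = {x, y}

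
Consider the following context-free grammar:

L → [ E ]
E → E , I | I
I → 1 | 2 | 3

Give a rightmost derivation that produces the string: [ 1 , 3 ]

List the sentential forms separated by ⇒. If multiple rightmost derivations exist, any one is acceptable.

L ⇒ [ E ] ⇒ [ E , I ] ⇒ [ E , 3 ] ⇒ [ I , 3 ] ⇒ [ 1 , 3 ]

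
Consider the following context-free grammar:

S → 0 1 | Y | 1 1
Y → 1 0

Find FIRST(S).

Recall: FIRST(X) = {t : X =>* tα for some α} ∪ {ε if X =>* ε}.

We compute FIRST(S) using the standard algorithm.
FIRST(S) = {0, 1}
FIRST(Y) = {1}
Therefore, FIRST(S) = {0, 1}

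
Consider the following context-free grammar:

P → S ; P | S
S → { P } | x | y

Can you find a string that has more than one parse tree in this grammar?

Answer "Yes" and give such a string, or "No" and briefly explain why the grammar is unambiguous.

No - the grammar is unambiguous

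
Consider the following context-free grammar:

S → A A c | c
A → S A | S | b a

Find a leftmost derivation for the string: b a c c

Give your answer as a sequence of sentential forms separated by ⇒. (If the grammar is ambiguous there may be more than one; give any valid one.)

S ⇒ A A c ⇒ b a A c ⇒ b a S c ⇒ b a c c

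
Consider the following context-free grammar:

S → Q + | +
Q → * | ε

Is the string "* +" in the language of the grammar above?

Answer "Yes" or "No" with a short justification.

Yes - a valid derivation exists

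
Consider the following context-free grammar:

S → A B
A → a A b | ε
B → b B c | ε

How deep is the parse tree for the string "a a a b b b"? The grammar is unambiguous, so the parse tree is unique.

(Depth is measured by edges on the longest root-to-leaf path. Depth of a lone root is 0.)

5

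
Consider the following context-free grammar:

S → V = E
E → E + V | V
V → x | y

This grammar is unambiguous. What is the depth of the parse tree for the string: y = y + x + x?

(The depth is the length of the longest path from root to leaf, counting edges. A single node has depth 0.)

5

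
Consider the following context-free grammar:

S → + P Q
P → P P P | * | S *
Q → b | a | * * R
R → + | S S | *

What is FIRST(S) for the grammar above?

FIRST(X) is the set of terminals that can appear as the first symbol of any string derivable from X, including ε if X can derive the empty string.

We compute FIRST(S) using the standard algorithm.
FIRST(P) = {*, +}
FIRST(Q) = {*, a, b}
FIRST(R) = {*, +}
FIRST(S) = {+}
Therefore, FIRST(S) = {+}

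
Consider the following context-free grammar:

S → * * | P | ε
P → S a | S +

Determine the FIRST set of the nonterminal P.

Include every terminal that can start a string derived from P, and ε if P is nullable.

We compute FIRST(P) using the standard algorithm.
FIRST(P) = {*, +, a}
FIRST(S) = {*, +, a, ε}
Therefore, FIRST(P) = {*, +, a}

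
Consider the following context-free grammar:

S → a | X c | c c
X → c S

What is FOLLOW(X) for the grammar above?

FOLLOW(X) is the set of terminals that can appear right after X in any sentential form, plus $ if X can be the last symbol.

We compute FOLLOW(X) using the standard algorithm.
FOLLOW(S) starts with {$}.
FIRST(S) = {a, c}
FIRST(X) = {c}
FOLLOW(S) = {$, c}
FOLLOW(X) = {c}
Therefore, FOLLOW(X) = {c}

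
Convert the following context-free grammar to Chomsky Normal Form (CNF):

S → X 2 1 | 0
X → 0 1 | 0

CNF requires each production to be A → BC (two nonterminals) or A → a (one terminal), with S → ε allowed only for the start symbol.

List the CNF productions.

T2 → 2; T1 → 1; S → 0; T0 → 0; X → 0; S → X X0; X0 → T2 T1; X → T0 T1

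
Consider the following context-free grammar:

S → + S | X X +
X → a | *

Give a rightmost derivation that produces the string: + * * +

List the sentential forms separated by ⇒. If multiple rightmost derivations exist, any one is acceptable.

S ⇒ + S ⇒ + X X + ⇒ + X * + ⇒ + * * +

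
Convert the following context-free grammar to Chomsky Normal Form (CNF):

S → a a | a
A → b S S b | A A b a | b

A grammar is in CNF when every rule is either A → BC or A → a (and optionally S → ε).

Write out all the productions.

TA → a; S → a; TB → b; A → b; S → TA TA; A → TB X0; X0 → S X1; X1 → S TB; A → A X2; X2 → A X3; X3 → TB TA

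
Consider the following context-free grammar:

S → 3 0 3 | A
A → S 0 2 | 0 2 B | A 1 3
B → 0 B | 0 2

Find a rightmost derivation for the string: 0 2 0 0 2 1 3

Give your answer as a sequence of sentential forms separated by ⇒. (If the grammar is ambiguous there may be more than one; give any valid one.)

S ⇒ A ⇒ A 1 3 ⇒ 0 2 B 1 3 ⇒ 0 2 0 B 1 3 ⇒ 0 2 0 0 2 1 3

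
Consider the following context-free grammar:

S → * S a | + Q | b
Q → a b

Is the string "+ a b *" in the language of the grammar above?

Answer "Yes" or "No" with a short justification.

No - no valid derivation exists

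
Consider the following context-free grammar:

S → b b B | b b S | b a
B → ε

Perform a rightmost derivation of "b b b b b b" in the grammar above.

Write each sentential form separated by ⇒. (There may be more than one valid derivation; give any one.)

S ⇒ b b S ⇒ b b b b S ⇒ b b b b b b B ⇒ b b b b b b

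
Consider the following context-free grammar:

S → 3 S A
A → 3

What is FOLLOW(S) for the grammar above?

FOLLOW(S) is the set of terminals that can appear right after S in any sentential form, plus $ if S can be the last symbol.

We compute FOLLOW(S) using the standard algorithm.
FOLLOW(S) starts with {$}.
FIRST(A) = {3}
FIRST(S) = {3}
FOLLOW(A) = {$, 3}
FOLLOW(S) = {$, 3}
Therefore, FOLLOW(S) = {$, 3}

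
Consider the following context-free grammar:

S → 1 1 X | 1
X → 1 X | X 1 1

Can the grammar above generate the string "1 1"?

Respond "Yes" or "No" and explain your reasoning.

No - no valid derivation exists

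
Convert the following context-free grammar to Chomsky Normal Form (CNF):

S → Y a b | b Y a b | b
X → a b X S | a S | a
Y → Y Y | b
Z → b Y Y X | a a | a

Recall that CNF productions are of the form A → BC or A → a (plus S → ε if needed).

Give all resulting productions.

TA → a; TB → b; S → b; X → a; Y → b; Z → a; S → Y X0; X0 → TA TB; S → TB X1; X1 → Y X2; X2 → TA TB; X → TA X3; X3 → TB X4; X4 → X S; X → TA S; Y → Y Y; Z → TB X5; X5 → Y X6; X6 → Y X; Z → TA TA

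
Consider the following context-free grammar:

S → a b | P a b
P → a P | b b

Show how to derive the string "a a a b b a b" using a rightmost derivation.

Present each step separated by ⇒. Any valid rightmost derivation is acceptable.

S ⇒ P a b ⇒ a P a b ⇒ a a P a b ⇒ a a a P a b ⇒ a a a b b a b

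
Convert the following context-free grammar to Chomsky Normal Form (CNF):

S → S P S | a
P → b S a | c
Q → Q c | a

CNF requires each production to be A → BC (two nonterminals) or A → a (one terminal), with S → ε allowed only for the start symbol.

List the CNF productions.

S → a; TB → b; TA → a; P → c; TC → c; Q → a; S → S X0; X0 → P S; P → TB X1; X1 → S TA; Q → Q TC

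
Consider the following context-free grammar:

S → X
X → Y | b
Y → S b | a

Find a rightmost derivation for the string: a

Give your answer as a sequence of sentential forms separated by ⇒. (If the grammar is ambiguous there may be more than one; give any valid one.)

S ⇒ X ⇒ Y ⇒ a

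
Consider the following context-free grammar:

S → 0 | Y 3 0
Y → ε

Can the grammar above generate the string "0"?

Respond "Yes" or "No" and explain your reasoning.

Yes - a valid derivation exists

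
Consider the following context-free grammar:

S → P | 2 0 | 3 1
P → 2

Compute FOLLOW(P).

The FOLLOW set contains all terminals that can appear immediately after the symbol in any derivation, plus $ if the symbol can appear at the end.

We compute FOLLOW(P) using the standard algorithm.
FOLLOW(S) starts with {$}.
FIRST(P) = {2}
FIRST(S) = {2, 3}
FOLLOW(P) = {$}
FOLLOW(S) = {$}
Therefore, FOLLOW(P) = {$}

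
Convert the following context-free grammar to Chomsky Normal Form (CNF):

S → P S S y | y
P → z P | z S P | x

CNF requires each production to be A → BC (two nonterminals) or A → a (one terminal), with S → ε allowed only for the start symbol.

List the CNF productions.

TY → y; S → y; TZ → z; P → x; S → P X0; X0 → S X1; X1 → S TY; P → TZ P; P → TZ X2; X2 → S P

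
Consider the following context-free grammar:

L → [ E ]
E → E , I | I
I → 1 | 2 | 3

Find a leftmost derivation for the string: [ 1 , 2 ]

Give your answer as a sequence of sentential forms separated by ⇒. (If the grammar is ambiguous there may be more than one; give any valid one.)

L ⇒ [ E ] ⇒ [ E , I ] ⇒ [ I , I ] ⇒ [ 1 , I ] ⇒ [ 1 , 2 ]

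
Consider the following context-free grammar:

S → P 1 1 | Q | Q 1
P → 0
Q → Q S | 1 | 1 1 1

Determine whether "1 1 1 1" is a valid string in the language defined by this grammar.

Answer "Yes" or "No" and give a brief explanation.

Yes - a valid derivation exists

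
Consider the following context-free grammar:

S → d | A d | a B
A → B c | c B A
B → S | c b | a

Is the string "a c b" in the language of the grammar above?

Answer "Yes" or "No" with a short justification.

Yes - a valid derivation exists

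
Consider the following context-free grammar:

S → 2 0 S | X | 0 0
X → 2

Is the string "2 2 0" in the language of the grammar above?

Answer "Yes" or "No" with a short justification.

No - no valid derivation exists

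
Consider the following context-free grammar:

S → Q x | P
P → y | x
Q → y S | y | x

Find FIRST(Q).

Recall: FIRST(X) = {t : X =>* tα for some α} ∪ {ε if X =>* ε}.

We compute FIRST(Q) using the standard algorithm.
FIRST(P) = {x, y}
FIRST(Q) = {x, y}
FIRST(S) = {x, y}
Therefore, FIRST(Q) = {x, y}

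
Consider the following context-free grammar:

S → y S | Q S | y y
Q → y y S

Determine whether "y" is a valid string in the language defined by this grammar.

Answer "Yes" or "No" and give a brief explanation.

No - no valid derivation exists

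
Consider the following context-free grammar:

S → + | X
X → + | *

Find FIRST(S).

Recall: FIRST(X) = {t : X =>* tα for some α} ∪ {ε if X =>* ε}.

We compute FIRST(S) using the standard algorithm.
FIRST(S) = {*, +}
FIRST(X) = {*, +}
Therefore, FIRST(S) = {*, +}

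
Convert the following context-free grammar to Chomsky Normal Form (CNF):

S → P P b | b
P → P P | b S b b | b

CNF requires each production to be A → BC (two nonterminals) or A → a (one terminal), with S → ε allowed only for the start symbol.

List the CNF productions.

TB → b; S → b; P → b; S → P X0; X0 → P TB; P → P P; P → TB X1; X1 → S X2; X2 → TB TB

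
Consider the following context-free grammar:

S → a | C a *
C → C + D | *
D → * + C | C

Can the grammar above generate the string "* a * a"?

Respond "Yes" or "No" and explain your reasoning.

No - no valid derivation exists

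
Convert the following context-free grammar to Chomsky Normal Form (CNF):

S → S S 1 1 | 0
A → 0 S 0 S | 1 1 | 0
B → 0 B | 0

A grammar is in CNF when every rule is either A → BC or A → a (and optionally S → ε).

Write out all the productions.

T1 → 1; S → 0; T0 → 0; A → 0; B → 0; S → S X0; X0 → S X1; X1 → T1 T1; A → T0 X2; X2 → S X3; X3 → T0 S; A → T1 T1; B → T0 B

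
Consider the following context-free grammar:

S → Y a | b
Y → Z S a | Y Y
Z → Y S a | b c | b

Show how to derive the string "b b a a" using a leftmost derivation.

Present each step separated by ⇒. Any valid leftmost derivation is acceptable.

S ⇒ Y a ⇒ Z S a a ⇒ b S a a ⇒ b b a a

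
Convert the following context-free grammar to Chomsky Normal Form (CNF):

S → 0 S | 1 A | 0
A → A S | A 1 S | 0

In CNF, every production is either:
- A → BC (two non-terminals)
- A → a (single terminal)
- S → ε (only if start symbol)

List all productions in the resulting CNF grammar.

T0 → 0; T1 → 1; S → 0; A → 0; S → T0 S; S → T1 A; A → A S; A → A X0; X0 → T1 S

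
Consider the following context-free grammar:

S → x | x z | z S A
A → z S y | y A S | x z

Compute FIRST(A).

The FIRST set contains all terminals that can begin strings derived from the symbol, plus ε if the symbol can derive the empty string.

We compute FIRST(A) using the standard algorithm.
FIRST(A) = {x, y, z}
FIRST(S) = {x, z}
Therefore, FIRST(A) = {x, y, z}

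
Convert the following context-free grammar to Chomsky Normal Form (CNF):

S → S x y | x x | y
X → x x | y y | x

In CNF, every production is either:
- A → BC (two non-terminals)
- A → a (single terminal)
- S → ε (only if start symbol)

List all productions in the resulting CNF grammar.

TX → x; TY → y; S → y; X → x; S → S X0; X0 → TX TY; S → TX TX; X → TX TX; X → TY TY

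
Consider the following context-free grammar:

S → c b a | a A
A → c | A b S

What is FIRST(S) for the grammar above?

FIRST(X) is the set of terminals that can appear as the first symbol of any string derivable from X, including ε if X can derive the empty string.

We compute FIRST(S) using the standard algorithm.
FIRST(A) = {c}
FIRST(S) = {a, c}
Therefore, FIRST(S) = {a, c}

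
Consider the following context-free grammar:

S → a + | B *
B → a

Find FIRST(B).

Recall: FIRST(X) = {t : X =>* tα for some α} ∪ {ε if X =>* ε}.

We compute FIRST(B) using the standard algorithm.
FIRST(B) = {a}
FIRST(S) = {a}
Therefore, FIRST(B) = {a}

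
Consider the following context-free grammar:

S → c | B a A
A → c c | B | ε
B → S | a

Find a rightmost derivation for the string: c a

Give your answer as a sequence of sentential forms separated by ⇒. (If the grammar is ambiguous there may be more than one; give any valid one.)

S ⇒ B a A ⇒ B a ⇒ S a ⇒ c a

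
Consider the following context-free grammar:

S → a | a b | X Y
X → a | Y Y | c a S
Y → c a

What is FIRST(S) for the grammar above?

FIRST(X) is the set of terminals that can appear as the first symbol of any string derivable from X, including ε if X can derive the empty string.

We compute FIRST(S) using the standard algorithm.
FIRST(S) = {a, c}
FIRST(X) = {a, c}
FIRST(Y) = {c}
Therefore, FIRST(S) = {a, c}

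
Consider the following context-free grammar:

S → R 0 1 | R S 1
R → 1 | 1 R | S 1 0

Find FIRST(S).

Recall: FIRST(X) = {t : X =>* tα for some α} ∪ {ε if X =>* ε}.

We compute FIRST(S) using the standard algorithm.
FIRST(R) = {1}
FIRST(S) = {1}
Therefore, FIRST(S) = {1}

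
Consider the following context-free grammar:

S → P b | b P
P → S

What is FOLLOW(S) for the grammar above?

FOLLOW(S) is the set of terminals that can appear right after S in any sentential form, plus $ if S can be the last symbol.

We compute FOLLOW(S) using the standard algorithm.
FOLLOW(S) starts with {$}.
FIRST(P) = {b}
FIRST(S) = {b}
FOLLOW(P) = {$, b}
FOLLOW(S) = {$, b}
Therefore, FOLLOW(S) = {$, b}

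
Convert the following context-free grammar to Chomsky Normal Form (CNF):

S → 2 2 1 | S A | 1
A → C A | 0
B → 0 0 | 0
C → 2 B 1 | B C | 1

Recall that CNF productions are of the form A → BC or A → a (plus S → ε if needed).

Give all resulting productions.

T2 → 2; T1 → 1; S → 1; A → 0; T0 → 0; B → 0; C → 1; S → T2 X0; X0 → T2 T1; S → S A; A → C A; B → T0 T0; C → T2 X1; X1 → B T1; C → B C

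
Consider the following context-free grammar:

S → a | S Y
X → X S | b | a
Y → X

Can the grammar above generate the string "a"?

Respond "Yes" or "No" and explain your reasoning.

Yes - a valid derivation exists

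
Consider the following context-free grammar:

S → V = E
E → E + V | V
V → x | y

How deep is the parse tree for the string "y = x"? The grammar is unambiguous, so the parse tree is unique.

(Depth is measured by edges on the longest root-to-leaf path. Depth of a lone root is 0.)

3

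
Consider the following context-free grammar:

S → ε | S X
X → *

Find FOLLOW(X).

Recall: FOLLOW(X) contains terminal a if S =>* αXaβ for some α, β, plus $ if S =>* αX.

We compute FOLLOW(X) using the standard algorithm.
FOLLOW(S) starts with {$}.
FIRST(S) = {*, ε}
FIRST(X) = {*}
FOLLOW(S) = {$, *}
FOLLOW(X) = {$, *}
Therefore, FOLLOW(X) = {$, *}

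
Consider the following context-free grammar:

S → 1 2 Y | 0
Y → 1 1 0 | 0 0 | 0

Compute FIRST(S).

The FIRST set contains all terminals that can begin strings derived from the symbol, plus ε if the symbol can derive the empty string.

We compute FIRST(S) using the standard algorithm.
FIRST(S) = {0, 1}
FIRST(Y) = {0, 1}
Therefore, FIRST(S) = {0, 1}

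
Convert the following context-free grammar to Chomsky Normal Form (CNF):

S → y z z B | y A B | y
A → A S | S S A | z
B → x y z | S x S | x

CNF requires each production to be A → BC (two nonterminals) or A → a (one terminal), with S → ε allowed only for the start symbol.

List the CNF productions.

TY → y; TZ → z; S → y; A → z; TX → x; B → x; S → TY X0; X0 → TZ X1; X1 → TZ B; S → TY X2; X2 → A B; A → A S; A → S X3; X3 → S A; B → TX X4; X4 → TY TZ; B → S X5; X5 → TX S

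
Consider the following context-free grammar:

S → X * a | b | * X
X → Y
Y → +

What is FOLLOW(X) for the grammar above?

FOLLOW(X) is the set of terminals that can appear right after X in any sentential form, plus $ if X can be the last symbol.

We compute FOLLOW(X) using the standard algorithm.
FOLLOW(S) starts with {$}.
FIRST(S) = {*, +, b}
FIRST(X) = {+}
FIRST(Y) = {+}
FOLLOW(S) = {$}
FOLLOW(X) = {$, *}
FOLLOW(Y) = {$, *}
Therefore, FOLLOW(X) = {$, *}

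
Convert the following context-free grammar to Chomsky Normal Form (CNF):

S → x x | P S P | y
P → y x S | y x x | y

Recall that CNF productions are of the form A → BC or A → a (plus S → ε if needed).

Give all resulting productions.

TX → x; S → y; TY → y; P → y; S → TX TX; S → P X0; X0 → S P; P → TY X1; X1 → TX S; P → TY X2; X2 → TX TX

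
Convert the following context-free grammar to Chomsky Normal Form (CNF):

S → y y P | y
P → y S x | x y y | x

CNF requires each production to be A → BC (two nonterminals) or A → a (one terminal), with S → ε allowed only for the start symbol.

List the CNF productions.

TY → y; S → y; TX → x; P → x; S → TY X0; X0 → TY P; P → TY X1; X1 → S TX; P → TX X2; X2 → TY TY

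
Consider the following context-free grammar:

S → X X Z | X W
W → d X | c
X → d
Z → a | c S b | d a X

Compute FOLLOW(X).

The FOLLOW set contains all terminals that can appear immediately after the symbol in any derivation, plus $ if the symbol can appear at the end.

We compute FOLLOW(X) using the standard algorithm.
FOLLOW(S) starts with {$}.
FIRST(S) = {d}
FIRST(W) = {c, d}
FIRST(X) = {d}
FIRST(Z) = {a, c, d}
FOLLOW(S) = {$, b}
FOLLOW(W) = {$, b}
FOLLOW(X) = {$, a, b, c, d}
FOLLOW(Z) = {$, b}
Therefore, FOLLOW(X) = {$, a, b, c, d}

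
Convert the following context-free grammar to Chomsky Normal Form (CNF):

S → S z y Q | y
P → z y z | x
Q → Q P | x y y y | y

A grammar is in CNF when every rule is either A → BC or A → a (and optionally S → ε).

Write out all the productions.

TZ → z; TY → y; S → y; P → x; TX → x; Q → y; S → S X0; X0 → TZ X1; X1 → TY Q; P → TZ X2; X2 → TY TZ; Q → Q P; Q → TX X3; X3 → TY X4; X4 → TY TY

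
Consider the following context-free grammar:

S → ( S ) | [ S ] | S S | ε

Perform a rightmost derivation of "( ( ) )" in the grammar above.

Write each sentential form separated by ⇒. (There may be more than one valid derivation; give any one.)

S ⇒ ( S ) ⇒ ( ( S ) ) ⇒ ( ( ) )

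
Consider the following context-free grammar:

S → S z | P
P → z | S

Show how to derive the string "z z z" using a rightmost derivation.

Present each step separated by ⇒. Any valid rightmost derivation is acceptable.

S ⇒ S z ⇒ S z z ⇒ P z z ⇒ z z z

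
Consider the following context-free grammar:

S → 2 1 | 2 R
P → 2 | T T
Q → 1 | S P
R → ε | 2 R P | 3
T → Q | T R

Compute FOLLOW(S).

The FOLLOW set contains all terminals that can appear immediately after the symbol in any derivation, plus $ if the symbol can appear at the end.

We compute FOLLOW(S) using the standard algorithm.
FOLLOW(S) starts with {$}.
FIRST(P) = {1, 2}
FIRST(Q) = {1, 2}
FIRST(R) = {2, 3, ε}
FIRST(S) = {2}
FIRST(T) = {1, 2}
FOLLOW(P) = {$, 1, 2, 3}
FOLLOW(Q) = {$, 1, 2, 3}
FOLLOW(R) = {$, 1, 2, 3}
FOLLOW(S) = {$, 1, 2}
FOLLOW(T) = {$, 1, 2, 3}
Therefore, FOLLOW(S) = {$, 1, 2}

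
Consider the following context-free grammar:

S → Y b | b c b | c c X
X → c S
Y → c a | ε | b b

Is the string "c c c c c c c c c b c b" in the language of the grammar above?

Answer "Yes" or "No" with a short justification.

Yes - a valid derivation exists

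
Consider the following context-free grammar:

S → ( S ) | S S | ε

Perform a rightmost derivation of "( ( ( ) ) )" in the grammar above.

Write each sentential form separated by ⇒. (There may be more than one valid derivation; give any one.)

S ⇒ ( S ) ⇒ ( ( S ) ) ⇒ ( ( ( S ) ) ) ⇒ ( ( ( ) ) )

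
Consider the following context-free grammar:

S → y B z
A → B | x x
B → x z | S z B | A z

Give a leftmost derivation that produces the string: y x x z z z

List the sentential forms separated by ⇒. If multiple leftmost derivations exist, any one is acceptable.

S ⇒ y B z ⇒ y A z z ⇒ y B z z ⇒ y A z z z ⇒ y x x z z z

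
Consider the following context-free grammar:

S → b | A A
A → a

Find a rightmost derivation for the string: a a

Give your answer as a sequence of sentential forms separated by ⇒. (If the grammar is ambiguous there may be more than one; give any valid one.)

S ⇒ A A ⇒ A a ⇒ a a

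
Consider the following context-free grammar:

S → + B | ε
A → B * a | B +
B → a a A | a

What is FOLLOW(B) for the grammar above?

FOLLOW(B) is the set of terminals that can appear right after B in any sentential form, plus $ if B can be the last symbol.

We compute FOLLOW(B) using the standard algorithm.
FOLLOW(S) starts with {$}.
FIRST(A) = {a}
FIRST(B) = {a}
FIRST(S) = {+, ε}
FOLLOW(A) = {$, *, +}
FOLLOW(B) = {$, *, +}
FOLLOW(S) = {$}
Therefore, FOLLOW(B) = {$, *, +}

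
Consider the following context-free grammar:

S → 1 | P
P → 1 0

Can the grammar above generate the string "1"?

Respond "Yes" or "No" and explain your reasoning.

Yes - a valid derivation exists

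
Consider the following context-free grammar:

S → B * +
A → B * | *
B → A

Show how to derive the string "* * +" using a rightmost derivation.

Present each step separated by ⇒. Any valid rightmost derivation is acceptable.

S ⇒ B * + ⇒ A * + ⇒ * * +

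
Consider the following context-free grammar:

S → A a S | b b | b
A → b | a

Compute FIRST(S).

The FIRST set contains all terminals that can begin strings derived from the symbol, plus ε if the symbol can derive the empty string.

We compute FIRST(S) using the standard algorithm.
FIRST(A) = {a, b}
FIRST(S) = {a, b}
Therefore, FIRST(S) = {a, b}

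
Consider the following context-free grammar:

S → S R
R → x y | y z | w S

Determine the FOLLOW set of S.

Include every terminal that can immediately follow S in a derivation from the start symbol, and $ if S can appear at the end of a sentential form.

We compute FOLLOW(S) using the standard algorithm.
FOLLOW(S) starts with {$}.
FIRST(R) = {w, x, y}
FIRST(S) = {}
FOLLOW(R) = {$, w, x, y}
FOLLOW(S) = {$, w, x, y}
Therefore, FOLLOW(S) = {$, w, x, y}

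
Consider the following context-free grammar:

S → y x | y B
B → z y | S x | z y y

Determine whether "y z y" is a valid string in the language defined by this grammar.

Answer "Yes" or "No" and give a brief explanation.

Yes - a valid derivation exists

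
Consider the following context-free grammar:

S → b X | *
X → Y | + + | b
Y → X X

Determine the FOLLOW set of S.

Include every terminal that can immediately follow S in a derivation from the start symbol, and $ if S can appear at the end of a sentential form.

We compute FOLLOW(S) using the standard algorithm.
FOLLOW(S) starts with {$}.
FIRST(S) = {*, b}
FIRST(X) = {+, b}
FIRST(Y) = {+, b}
FOLLOW(S) = {$}
FOLLOW(X) = {$, +, b}
FOLLOW(Y) = {$, +, b}
Therefore, FOLLOW(S) = {$}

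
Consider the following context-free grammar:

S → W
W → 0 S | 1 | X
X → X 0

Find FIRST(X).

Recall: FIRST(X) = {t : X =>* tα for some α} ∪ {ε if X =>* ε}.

We compute FIRST(X) using the standard algorithm.
FIRST(S) = {0, 1}
FIRST(W) = {0, 1}
FIRST(X) = {}
Therefore, FIRST(X) = {}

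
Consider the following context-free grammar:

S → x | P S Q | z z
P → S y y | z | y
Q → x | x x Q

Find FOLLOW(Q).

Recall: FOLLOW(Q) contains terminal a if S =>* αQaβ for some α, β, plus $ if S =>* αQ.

We compute FOLLOW(Q) using the standard algorithm.
FOLLOW(S) starts with {$}.
FIRST(P) = {x, y, z}
FIRST(Q) = {x}
FIRST(S) = {x, y, z}
FOLLOW(P) = {x, y, z}
FOLLOW(Q) = {$, x, y}
FOLLOW(S) = {$, x, y}
Therefore, FOLLOW(Q) = {$, x, y}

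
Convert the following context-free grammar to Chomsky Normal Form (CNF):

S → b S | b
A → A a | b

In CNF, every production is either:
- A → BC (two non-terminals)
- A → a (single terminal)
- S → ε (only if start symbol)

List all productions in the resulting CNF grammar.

TB → b; S → b; TA → a; A → b; S → TB S; A → A TA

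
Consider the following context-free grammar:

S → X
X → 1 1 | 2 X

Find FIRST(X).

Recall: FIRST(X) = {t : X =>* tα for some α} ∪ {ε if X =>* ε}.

We compute FIRST(X) using the standard algorithm.
FIRST(S) = {1, 2}
FIRST(X) = {1, 2}
Therefore, FIRST(X) = {1, 2}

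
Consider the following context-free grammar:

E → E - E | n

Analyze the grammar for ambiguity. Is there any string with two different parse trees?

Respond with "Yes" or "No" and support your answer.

Yes - the string 'n - n - n - n - n - n' has two distinct parse trees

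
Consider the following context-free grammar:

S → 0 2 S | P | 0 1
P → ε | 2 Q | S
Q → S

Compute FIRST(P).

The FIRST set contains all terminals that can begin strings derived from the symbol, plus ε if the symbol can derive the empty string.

We compute FIRST(P) using the standard algorithm.
FIRST(P) = {0, 2, ε}
FIRST(Q) = {0, 2, ε}
FIRST(S) = {0, 2, ε}
Therefore, FIRST(P) = {0, 2, ε}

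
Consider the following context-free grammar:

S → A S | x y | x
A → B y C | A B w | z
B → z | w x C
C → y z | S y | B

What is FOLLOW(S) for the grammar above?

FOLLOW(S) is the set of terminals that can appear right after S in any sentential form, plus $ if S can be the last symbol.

We compute FOLLOW(S) using the standard algorithm.
FOLLOW(S) starts with {$}.
FIRST(A) = {w, z}
FIRST(B) = {w, z}
FIRST(C) = {w, x, y, z}
FIRST(S) = {w, x, z}
FOLLOW(A) = {w, x, z}
FOLLOW(B) = {w, x, y, z}
FOLLOW(C) = {w, x, y, z}
FOLLOW(S) = {$, y}
Therefore, FOLLOW(S) = {$, y}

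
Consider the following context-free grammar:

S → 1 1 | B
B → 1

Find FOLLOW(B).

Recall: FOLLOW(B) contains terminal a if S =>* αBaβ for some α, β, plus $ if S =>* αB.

We compute FOLLOW(B) using the standard algorithm.
FOLLOW(S) starts with {$}.
FIRST(B) = {1}
FIRST(S) = {1}
FOLLOW(B) = {$}
FOLLOW(S) = {$}
Therefore, FOLLOW(B) = {$}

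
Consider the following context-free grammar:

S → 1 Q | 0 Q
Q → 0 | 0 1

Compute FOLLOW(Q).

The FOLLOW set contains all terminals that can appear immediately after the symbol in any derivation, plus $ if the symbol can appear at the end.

We compute FOLLOW(Q) using the standard algorithm.
FOLLOW(S) starts with {$}.
FIRST(Q) = {0}
FIRST(S) = {0, 1}
FOLLOW(Q) = {$}
FOLLOW(S) = {$}
Therefore, FOLLOW(Q) = {$}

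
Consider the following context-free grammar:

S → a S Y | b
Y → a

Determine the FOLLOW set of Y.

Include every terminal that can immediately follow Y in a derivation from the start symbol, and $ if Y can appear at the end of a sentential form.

We compute FOLLOW(Y) using the standard algorithm.
FOLLOW(S) starts with {$}.
FIRST(S) = {a, b}
FIRST(Y) = {a}
FOLLOW(S) = {$, a}
FOLLOW(Y) = {$, a}
Therefore, FOLLOW(Y) = {$, a}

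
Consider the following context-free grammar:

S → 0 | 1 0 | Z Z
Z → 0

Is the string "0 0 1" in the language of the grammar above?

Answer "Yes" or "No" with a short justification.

No - no valid derivation exists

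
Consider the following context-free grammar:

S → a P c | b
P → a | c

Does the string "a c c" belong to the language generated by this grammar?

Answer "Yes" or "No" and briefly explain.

Yes - a valid derivation exists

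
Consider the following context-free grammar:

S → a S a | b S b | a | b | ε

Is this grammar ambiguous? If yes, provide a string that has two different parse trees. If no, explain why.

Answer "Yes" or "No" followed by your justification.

No - the grammar is unambiguous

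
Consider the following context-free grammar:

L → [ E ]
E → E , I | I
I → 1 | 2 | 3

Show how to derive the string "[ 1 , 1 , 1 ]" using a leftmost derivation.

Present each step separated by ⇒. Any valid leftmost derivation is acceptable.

L ⇒ [ E ] ⇒ [ E , I ] ⇒ [ E , I , I ] ⇒ [ I , I , I ] ⇒ [ 1 , I , I ] ⇒ [ 1 , 1 , I ] ⇒ [ 1 , 1 , 1 ]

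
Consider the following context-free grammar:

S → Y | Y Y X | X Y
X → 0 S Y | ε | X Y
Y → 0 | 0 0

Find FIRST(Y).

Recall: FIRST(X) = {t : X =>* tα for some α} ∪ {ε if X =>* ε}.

We compute FIRST(Y) using the standard algorithm.
FIRST(S) = {0}
FIRST(X) = {0, ε}
FIRST(Y) = {0}
Therefore, FIRST(Y) = {0}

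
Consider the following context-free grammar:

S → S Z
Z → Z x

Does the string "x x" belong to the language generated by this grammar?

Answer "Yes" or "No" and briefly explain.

No - no valid derivation exists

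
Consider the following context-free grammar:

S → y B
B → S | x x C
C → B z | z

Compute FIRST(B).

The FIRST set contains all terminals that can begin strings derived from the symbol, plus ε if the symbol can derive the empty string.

We compute FIRST(B) using the standard algorithm.
FIRST(B) = {x, y}
FIRST(C) = {x, y, z}
FIRST(S) = {y}
Therefore, FIRST(B) = {x, y}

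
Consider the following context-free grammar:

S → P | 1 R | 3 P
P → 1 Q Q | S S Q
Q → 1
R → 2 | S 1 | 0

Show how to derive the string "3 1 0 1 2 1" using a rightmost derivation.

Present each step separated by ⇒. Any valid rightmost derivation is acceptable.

S ⇒ 3 P ⇒ 3 S S Q ⇒ 3 S S 1 ⇒ 3 S 1 R 1 ⇒ 3 S 1 2 1 ⇒ 3 1 R 1 2 1 ⇒ 3 1 0 1 2 1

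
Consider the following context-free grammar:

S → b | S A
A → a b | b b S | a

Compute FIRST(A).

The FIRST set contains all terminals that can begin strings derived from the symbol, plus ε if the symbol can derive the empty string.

We compute FIRST(A) using the standard algorithm.
FIRST(A) = {a, b}
FIRST(S) = {b}
Therefore, FIRST(A) = {a, b}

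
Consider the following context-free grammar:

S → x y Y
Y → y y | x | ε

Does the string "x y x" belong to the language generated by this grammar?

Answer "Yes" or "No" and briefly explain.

Yes - a valid derivation exists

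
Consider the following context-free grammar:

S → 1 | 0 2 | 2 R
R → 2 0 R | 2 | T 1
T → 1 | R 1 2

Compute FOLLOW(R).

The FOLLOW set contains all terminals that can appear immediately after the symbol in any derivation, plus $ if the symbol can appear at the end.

We compute FOLLOW(R) using the standard algorithm.
FOLLOW(S) starts with {$}.
FIRST(R) = {1, 2}
FIRST(S) = {0, 1, 2}
FIRST(T) = {1, 2}
FOLLOW(R) = {$, 1}
FOLLOW(S) = {$}
FOLLOW(T) = {1}
Therefore, FOLLOW(R) = {$, 1}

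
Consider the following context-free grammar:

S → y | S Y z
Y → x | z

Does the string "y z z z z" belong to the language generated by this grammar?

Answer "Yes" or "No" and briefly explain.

Yes - a valid derivation exists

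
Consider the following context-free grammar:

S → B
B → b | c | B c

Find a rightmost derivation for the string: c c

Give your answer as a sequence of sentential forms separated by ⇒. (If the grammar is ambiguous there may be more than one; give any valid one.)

S ⇒ B ⇒ B c ⇒ c c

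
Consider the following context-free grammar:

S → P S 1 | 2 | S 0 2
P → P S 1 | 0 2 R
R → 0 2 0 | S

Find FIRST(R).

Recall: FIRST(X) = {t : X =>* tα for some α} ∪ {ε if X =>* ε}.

We compute FIRST(R) using the standard algorithm.
FIRST(P) = {0}
FIRST(R) = {0, 2}
FIRST(S) = {0, 2}
Therefore, FIRST(R) = {0, 2}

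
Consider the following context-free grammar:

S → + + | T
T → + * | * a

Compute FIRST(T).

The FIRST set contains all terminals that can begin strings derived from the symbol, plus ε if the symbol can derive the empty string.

We compute FIRST(T) using the standard algorithm.
FIRST(S) = {*, +}
FIRST(T) = {*, +}
Therefore, FIRST(T) = {*, +}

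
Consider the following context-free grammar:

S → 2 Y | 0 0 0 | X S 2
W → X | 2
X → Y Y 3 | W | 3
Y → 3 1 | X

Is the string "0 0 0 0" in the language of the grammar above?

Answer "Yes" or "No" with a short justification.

No - no valid derivation exists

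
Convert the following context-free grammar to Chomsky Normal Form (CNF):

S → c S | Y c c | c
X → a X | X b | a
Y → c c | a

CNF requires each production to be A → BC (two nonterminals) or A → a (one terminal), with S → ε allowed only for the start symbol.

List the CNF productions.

TC → c; S → c; TA → a; TB → b; X → a; Y → a; S → TC S; S → Y X0; X0 → TC TC; X → TA X; X → X TB; Y → TC TC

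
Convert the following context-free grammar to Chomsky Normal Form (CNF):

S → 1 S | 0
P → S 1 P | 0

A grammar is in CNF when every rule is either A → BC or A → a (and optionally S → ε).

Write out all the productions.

T1 → 1; S → 0; P → 0; S → T1 S; P → S X0; X0 → T1 P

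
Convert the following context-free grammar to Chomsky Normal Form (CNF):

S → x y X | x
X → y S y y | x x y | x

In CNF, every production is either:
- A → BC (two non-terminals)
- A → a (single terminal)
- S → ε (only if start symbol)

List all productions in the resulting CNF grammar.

TX → x; TY → y; S → x; X → x; S → TX X0; X0 → TY X; X → TY X1; X1 → S X2; X2 → TY TY; X → TX X3; X3 → TX TY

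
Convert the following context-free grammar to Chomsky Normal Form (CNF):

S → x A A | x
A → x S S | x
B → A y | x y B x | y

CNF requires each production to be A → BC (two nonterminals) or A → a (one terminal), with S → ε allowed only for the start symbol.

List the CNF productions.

TX → x; S → x; A → x; TY → y; B → y; S → TX X0; X0 → A A; A → TX X1; X1 → S S; B → A TY; B → TX X2; X2 → TY X3; X3 → B TX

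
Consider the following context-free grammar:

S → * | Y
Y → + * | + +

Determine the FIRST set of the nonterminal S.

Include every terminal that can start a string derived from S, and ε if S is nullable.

We compute FIRST(S) using the standard algorithm.
FIRST(S) = {*, +}
FIRST(Y) = {+}
Therefore, FIRST(S) = {*, +}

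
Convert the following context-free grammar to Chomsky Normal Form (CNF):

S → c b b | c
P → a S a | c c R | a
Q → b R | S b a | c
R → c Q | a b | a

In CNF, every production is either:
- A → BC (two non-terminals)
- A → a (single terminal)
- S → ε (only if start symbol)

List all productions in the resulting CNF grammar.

TC → c; TB → b; S → c; TA → a; P → a; Q → c; R → a; S → TC X0; X0 → TB TB; P → TA X1; X1 → S TA; P → TC X2; X2 → TC R; Q → TB R; Q → S X3; X3 → TB TA; R → TC Q; R → TA TB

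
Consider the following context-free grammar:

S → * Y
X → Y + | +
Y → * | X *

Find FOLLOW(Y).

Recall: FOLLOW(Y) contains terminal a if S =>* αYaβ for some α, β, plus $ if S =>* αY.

We compute FOLLOW(Y) using the standard algorithm.
FOLLOW(S) starts with {$}.
FIRST(S) = {*}
FIRST(X) = {*, +}
FIRST(Y) = {*, +}
FOLLOW(S) = {$}
FOLLOW(X) = {*}
FOLLOW(Y) = {$, +}
Therefore, FOLLOW(Y) = {$, +}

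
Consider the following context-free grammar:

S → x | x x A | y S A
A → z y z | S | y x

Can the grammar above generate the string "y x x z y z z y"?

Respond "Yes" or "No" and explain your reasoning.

No - no valid derivation exists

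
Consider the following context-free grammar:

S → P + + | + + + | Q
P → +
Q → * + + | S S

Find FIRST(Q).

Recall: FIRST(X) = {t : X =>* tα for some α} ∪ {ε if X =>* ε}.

We compute FIRST(Q) using the standard algorithm.
FIRST(P) = {+}
FIRST(Q) = {*, +}
FIRST(S) = {*, +}
Therefore, FIRST(Q) = {*, +}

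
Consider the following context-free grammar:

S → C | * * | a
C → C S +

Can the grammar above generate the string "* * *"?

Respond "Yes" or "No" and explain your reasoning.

No - no valid derivation exists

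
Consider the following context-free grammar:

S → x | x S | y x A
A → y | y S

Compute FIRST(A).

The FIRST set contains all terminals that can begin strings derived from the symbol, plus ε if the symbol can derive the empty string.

We compute FIRST(A) using the standard algorithm.
FIRST(A) = {y}
FIRST(S) = {x, y}
Therefore, FIRST(A) = {y}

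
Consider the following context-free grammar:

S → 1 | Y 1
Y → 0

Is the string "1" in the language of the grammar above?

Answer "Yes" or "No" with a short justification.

Yes - a valid derivation exists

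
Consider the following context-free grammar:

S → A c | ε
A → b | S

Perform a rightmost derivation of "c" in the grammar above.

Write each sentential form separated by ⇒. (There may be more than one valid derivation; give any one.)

S ⇒ A c ⇒ S c ⇒ c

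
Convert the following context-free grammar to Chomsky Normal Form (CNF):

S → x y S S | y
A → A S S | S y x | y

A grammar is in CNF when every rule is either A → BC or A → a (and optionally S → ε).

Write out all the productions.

TX → x; TY → y; S → y; A → y; S → TX X0; X0 → TY X1; X1 → S S; A → A X2; X2 → S S; A → S X3; X3 → TY TX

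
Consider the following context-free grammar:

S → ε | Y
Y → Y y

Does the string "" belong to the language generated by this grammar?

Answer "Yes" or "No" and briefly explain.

Yes - a valid derivation exists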